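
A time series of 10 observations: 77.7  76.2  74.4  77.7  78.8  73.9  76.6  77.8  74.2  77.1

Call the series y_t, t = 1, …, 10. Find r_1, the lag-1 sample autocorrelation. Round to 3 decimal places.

-0.378

Mean ȳ = (77.7 + 76.2 + 74.4 + 77.7 + 78.8 + 73.9 + 76.6 + 77.8 + 74.2 + 77.1)/10 = 76.4400
Numerator Σ_{t=1}^{9}(y_t−ȳ)(y_{t+1}−ȳ) = -10.1176
Denominator Σ(y_t−ȳ)² = 26.7440
r_1 = -10.1176 / 26.7440 = -0.378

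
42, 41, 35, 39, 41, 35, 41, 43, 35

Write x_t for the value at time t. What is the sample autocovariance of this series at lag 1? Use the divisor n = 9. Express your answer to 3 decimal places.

Mean x̄ = (42 + 41 + 35 + 39 + 41 + 35 + 41 + 43 + 35)/9 = 39.1111
Σ_{t=1}^{8}(x_t−x̄)(x_{t+1}−x̄) = -26.2346
γ_1 = -26.2346 / 9 = -2.915

-2.915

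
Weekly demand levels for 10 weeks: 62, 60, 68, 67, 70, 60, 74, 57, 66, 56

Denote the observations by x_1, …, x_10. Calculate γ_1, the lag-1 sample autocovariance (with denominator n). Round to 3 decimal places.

-14.200

Mean x̄ = (62 + 60 + 68 + 67 + 70 + 60 + 74 + 57 + 66 + 56)/10 = 64.0000
Σ_{t=1}^{9}(x_t−x̄)(x_{t+1}−x̄) = -142.0000
γ_1 = -142.0000 / 10 = -14.200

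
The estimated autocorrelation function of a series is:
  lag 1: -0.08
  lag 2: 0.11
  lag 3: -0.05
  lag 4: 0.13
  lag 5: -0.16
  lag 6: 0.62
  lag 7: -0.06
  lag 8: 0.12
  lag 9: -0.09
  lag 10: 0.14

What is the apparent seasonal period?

The largest autocorrelation is r_6 = 0.62; the remaining lags stay at or below 0.14.
The dominant spike at lag 6 indicates a seasonal period of 6.

6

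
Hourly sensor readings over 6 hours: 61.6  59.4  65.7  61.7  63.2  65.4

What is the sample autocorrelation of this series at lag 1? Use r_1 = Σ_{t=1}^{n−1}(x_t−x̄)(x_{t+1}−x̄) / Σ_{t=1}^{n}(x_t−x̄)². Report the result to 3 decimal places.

Mean x̄ = (61.6 + 59.4 + 65.7 + 61.7 + 63.2 + 65.4)/6 = 62.8333
Σ(x_t−x̄)(x_{t+1}−x̄) = (4.2344) + (-9.8422) + (-3.2489) + (-0.4156) + (0.9411) = -8.3311
Denominator Σ(x_t−x̄)² = 29.5333
r_1 = -8.3311 / 29.5333 = -0.282

-0.282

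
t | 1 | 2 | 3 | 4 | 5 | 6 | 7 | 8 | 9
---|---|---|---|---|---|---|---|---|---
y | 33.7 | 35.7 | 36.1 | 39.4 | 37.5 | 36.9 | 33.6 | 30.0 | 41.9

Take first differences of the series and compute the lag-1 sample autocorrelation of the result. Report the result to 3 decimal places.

First differences Δy: 2.0, 0.4, 3.3, -1.9, -0.6, -3.3, -3.6, 11.9
Mean of differences = 1.0250
Numerator Σ(Δy_t−Δȳ)(Δy_{t+1}−Δȳ) = -27.1981
Denominator Σ(Δy_t−Δȳ)² = 176.0750
r_1(Δy) = -27.1981 / 176.0750 = -0.154

-0.154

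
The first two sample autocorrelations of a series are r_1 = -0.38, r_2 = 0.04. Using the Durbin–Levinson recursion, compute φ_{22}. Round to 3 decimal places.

-0.122

φ_{22} = (r_2 − r_1²) / (1 − r_1²)
r_1² = (-0.38)² = 0.1444
Numerator = 0.04 − 0.1444 = -0.1044; denominator = 1 − 0.1444 = 0.8556
φ_{22} = -0.1044 / 0.8556 = -0.122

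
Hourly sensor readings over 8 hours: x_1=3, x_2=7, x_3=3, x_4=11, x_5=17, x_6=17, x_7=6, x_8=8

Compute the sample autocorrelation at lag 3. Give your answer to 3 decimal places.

-0.413

Mean x̄ = (3 + 7 + 3 + 11 + 17 + 17 + 6 + 8)/8 = 9.0000
Deviations from mean: -6.0000, -2.0000, -6.0000, 2.0000, 8.0000, 8.0000, -3.0000, -1.0000
Σ(x_t−x̄)(x_{t+3}−x̄) = (-12.0000) + (-16.0000) + (-48.0000) + (-6.0000) + (-8.0000) = -90.0000
Denominator Σ(x_t−x̄)² = 218.0000
r_3 = -90.0000 / 218.0000 = -0.413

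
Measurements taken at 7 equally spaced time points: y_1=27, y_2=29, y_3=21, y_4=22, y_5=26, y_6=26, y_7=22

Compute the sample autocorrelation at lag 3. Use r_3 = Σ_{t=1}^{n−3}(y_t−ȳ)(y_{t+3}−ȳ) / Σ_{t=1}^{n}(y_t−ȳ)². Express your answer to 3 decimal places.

0.034

Mean ȳ = (27 + 29 + 21 + 22 + 26 + 26 + 22)/7 = 24.7143
Deviations from mean: 2.2857, 4.2857, -3.7143, -2.7143, 1.2857, 1.2857, -2.7143
Σ(y_t−ȳ)(y_{t+3}−ȳ) = (-6.2041) + (5.5102) + (-4.7755) + (7.3673) = 1.8980
Denominator Σ(y_t−ȳ)² = 55.4286
r_3 = 1.8980 / 55.4286 = 0.034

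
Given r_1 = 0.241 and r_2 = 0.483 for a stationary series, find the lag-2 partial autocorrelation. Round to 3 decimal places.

0.451

φ_{22} = (r_2 − r_1²) / (1 − r_1²)
r_1² = (0.241)² = 0.058081
Numerator = 0.483 − 0.0581 = 0.4249; denominator = 1 − 0.0581 = 0.9419
φ_{22} = 0.4249 / 0.9419 = 0.451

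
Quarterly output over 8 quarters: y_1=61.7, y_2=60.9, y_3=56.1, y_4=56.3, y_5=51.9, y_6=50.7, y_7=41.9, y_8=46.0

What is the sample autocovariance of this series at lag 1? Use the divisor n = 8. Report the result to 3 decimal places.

Mean ȳ = (61.7 + 60.9 + 56.1 + 56.3 + 51.9 + 50.7 + 41.9 + 46.0)/8 = 53.1875
Deviations: 8.5125, 7.7125, 2.9125, 3.1125, -1.2875, -2.4875, -11.2875, -7.1875
Σ_{t=1}^{7}(y_t−ȳ)(y_{t+1}−ȳ) = 205.5823
γ_1 = 205.5823 / 8 = 25.698

25.698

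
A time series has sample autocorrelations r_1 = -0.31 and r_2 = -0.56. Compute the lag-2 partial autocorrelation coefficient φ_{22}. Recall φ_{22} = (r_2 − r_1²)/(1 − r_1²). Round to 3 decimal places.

-0.726

φ_{22} = (r_2 − r_1²) / (1 − r_1²)
r_1² = (-0.31)² = 0.0961
Numerator = -0.56 − 0.0961 = -0.6561; denominator = 1 − 0.0961 = 0.9039
φ_{22} = -0.6561 / 0.9039 = -0.726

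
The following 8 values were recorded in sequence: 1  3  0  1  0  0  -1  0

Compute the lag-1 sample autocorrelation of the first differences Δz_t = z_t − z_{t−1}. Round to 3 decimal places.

-0.688

First differences Δz: 2, -3, 1, -1, 0, -1, 1
Mean of differences = -0.1429
Numerator Σ(Δz_t−Δz̄)(Δz_{t+1}−Δz̄) = -11.5918
Denominator Σ(Δz_t−Δz̄)² = 16.8571
r_1(Δz) = -11.5918 / 16.8571 = -0.688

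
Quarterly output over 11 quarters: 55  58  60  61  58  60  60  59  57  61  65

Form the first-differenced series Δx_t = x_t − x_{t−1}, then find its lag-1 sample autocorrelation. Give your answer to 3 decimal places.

First differences Δx: 3, 2, 1, -3, 2, 0, -1, -2, 4, 4
Mean of differences = 1.0000
Numerator Σ(Δx_t−Δx̄)(Δx_{t+1}−Δx̄) = 5.0000
Denominator Σ(Δx_t−Δx̄)² = 54.0000
r_1(Δx) = 5.0000 / 54.0000 = 0.093

0.093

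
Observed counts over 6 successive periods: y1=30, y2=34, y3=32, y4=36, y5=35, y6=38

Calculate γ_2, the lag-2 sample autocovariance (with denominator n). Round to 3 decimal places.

2.324

Mean ȳ = (30 + 34 + 32 + 36 + 35 + 38)/6 = 34.1667
Σ_{t=1}^{4}(y_t−ȳ)(y_{t+2}−ȳ) = 13.9444
γ_2 = 13.9444 / 6 = 2.324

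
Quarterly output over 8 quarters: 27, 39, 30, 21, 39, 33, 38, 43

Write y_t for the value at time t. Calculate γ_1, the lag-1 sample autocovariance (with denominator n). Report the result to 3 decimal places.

-5.258

Mean ȳ = (27 + 39 + 30 + 21 + 39 + 33 + 38 + 43)/8 = 33.7500
Deviations: -6.7500, 5.2500, -3.7500, -12.7500, 5.2500, -0.7500, 4.2500, 9.2500
Σ_{t=1}^{7}(y_t−ȳ)(y_{t+1}−ȳ) = -42.0625
γ_1 = -42.0625 / 8 = -5.258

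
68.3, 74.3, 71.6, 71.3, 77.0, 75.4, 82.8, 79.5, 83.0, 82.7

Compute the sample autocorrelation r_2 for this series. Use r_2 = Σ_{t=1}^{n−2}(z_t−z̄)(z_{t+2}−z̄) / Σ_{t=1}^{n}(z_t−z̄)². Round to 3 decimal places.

Mean z̄ = (68.3 + 74.3 + 71.6 + 71.3 + 77.0 + 75.4 + 82.8 + 79.5 + 83.0 + 82.7)/10 = 76.5900
Numerator Σ_{t=1}^{8}(z_t−z̄)(z_{t+2}−z̄) = 114.3998
Denominator Σ(z_t−z̄)² = 253.8890
r_2 = 114.3998 / 253.8890 = 0.451

0.451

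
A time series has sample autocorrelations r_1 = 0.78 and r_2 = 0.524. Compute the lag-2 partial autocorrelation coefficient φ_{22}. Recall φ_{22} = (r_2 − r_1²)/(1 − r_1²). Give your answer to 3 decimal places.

-0.216

φ_{22} = (r_2 − r_1²) / (1 − r_1²)
r_1² = (0.78)² = 0.6084
Numerator = 0.524 − 0.6084 = -0.0844; denominator = 1 − 0.6084 = 0.3916
φ_{22} = -0.0844 / 0.3916 = -0.216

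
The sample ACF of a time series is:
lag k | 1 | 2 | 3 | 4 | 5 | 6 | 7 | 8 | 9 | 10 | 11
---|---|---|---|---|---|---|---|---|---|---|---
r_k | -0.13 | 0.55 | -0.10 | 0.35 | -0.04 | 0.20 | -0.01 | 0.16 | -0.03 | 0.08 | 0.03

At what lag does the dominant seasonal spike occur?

The largest autocorrelation is r_2 = 0.55, with weaker echoes at lags 4 (0.35), 6 (0.20) and 8 (0.16); the remaining lags stay at or below 0.08.
The dominant spike at lag 2 indicates a seasonal period of 2.

2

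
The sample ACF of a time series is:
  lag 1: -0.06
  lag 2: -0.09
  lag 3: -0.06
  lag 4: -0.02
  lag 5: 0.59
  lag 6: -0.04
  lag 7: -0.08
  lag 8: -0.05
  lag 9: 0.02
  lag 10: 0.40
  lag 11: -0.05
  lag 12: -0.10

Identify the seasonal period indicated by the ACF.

5

The largest autocorrelation is r_5 = 0.59, with a weaker echo at lag 10 (0.40); the remaining lags stay at or below 0.02.
The dominant spike at lag 5 indicates a seasonal period of 5.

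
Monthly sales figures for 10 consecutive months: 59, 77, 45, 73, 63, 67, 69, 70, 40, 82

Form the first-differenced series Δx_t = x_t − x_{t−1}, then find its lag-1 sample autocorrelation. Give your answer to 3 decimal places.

-0.614

First differences Δx: 18, -32, 28, -10, 4, 2, 1, -30, 42
Mean of differences = 2.5556
Numerator Σ(Δx_t−Δx̄)(Δx_{t+1}−Δx̄) = -2983.9753
Denominator Σ(Δx_t−Δx̄)² = 4858.2222
r_1(Δx) = -2983.9753 / 4858.2222 = -0.614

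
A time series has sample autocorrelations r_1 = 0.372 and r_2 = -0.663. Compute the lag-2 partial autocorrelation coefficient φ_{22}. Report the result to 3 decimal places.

φ_{22} = (r_2 − r_1²) / (1 − r_1²)
r_1² = (0.372)² = 0.138384
Numerator = -0.663 − 0.1384 = -0.8014; denominator = 1 − 0.1384 = 0.8616
φ_{22} = -0.8014 / 0.8616 = -0.930

-0.930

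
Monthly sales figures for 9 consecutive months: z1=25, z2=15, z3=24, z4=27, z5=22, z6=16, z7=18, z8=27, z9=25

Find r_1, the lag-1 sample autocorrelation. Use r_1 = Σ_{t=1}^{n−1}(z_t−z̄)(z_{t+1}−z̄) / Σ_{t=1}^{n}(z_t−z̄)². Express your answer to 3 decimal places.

-0.032

Mean z̄ = (25 + 15 + 24 + 27 + 22 + 16 + 18 + 27 + 25)/9 = 22.1111
Numerator Σ_{t=1}^{8}(z_t−z̄)(z_{t+1}−z̄) = -5.4568
Denominator Σ(z_t−z̄)² = 172.8889
r_1 = -5.4568 / 172.8889 = -0.032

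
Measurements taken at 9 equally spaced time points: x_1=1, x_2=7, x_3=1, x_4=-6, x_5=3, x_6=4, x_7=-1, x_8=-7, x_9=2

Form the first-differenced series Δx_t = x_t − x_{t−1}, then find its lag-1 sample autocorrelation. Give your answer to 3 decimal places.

-0.218

First differences Δx: 6, -6, -7, 9, 1, -5, -6, 9
Mean of differences = 0.1250
Numerator Σ(Δx_t−Δx̄)(Δx_{t+1}−Δx̄) = -75.2656
Denominator Σ(Δx_t−Δx̄)² = 344.8750
r_1(Δx) = -75.2656 / 344.8750 = -0.218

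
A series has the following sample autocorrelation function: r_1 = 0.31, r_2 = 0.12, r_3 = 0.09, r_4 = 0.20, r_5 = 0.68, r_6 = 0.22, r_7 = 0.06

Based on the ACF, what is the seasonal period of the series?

5

The largest autocorrelation is r_5 = 0.68; the remaining lags stay at or below 0.31. The elevated value at lag 1 (0.31), dropping to 0.12 at lag 2, reflects decaying short-term dependence rather than seasonality.
The dominant spike at lag 5 indicates a seasonal period of 5.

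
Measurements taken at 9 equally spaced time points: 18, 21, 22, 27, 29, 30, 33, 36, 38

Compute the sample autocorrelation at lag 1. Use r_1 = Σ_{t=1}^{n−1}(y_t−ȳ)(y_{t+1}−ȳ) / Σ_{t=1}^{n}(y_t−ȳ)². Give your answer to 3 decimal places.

0.655

Mean ȳ = (18 + 21 + 22 + 27 + 29 + 30 + 33 + 36 + 38)/9 = 28.2222
Numerator Σ_{t=1}^{8}(y_t−ȳ)(y_{t+1}−ȳ) = 248.5062
Denominator Σ(y_t−ȳ)² = 379.5556
r_1 = 248.5062 / 379.5556 = 0.655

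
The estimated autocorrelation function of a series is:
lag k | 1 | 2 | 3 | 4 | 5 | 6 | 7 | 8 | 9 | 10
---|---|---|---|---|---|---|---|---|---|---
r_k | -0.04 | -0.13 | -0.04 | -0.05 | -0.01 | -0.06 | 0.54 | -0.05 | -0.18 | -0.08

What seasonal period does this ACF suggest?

The largest autocorrelation is r_7 = 0.54; the remaining lags stay at or below -0.01.
The dominant spike at lag 7 indicates a seasonal period of 7.

7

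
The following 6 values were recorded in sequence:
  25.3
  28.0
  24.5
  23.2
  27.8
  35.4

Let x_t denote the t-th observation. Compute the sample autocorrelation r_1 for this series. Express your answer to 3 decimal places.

Mean x̄ = (25.3 + 28.0 + 24.5 + 23.2 + 27.8 + 35.4)/6 = 27.3667
Deviations from mean: -2.0667, 0.6333, -2.8667, -4.1667, 0.4333, 8.0333
Numerator Σ_{t=1}^{5}(x_t−x̄)(x_{t+1}−x̄) = 10.4956
Denominator Σ(x_t−x̄)² = 94.9733
r_1 = 10.4956 / 94.9733 = 0.111

0.111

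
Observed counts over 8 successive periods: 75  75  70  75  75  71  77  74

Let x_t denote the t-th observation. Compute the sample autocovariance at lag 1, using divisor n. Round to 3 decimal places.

Mean x̄ = (75 + 75 + 70 + 75 + 75 + 71 + 77 + 74)/8 = 74.0000
Σ_{t=1}^{7}(x_t−x̄)(x_{t+1}−x̄) = -18.0000
γ_1 = -18.0000 / 8 = -2.250

-2.250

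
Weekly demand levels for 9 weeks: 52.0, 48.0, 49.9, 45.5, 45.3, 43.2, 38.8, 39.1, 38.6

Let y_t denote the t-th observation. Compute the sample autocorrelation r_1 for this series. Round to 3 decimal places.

Mean ȳ = (52.0 + 48.0 + 49.9 + 45.5 + 45.3 + 43.2 + 38.8 + 39.1 + 38.6)/9 = 44.4889
Numerator Σ_{t=1}^{8}(y_t−ȳ)(y_{t+1}−ȳ) = 120.3410
Denominator Σ(y_t−ȳ)² = 197.4489
r_1 = 120.3410 / 197.4489 = 0.609

0.609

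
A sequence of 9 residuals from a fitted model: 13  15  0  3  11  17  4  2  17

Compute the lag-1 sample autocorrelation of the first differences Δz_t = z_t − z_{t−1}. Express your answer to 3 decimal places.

First differences Δz: 2, -15, 3, 8, 6, -13, -2, 15
Mean of differences = 0.5000
Numerator Σ(Δz_t−Δz̄)(Δz_{t+1}−Δz̄) = -78.7500
Denominator Σ(Δz_t−Δz̄)² = 734.0000
r_1(Δz) = -78.7500 / 734.0000 = -0.107

-0.107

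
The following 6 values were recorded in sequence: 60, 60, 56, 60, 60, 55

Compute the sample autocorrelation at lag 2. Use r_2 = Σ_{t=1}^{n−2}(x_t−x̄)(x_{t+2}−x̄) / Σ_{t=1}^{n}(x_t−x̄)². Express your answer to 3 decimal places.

Mean x̄ = (60 + 60 + 56 + 60 + 60 + 55)/6 = 58.5000
Deviations from mean: 1.5000, 1.5000, -2.5000, 1.5000, 1.5000, -3.5000
Σ(x_t−x̄)(x_{t+2}−x̄) = (-3.7500) + (2.2500) + (-3.7500) + (-5.2500) = -10.5000
Denominator Σ(x_t−x̄)² = 27.5000
r_2 = -10.5000 / 27.5000 = -0.382

-0.382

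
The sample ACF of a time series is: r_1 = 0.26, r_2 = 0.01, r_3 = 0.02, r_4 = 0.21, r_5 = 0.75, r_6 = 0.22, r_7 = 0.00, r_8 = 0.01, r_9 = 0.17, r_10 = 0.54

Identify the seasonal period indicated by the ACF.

The largest autocorrelation is r_5 = 0.75, with a weaker echo at lag 10 (0.54); the remaining lags stay at or below 0.26. The elevated value at lag 1 (0.26), dropping to 0.01 at lag 2, reflects decaying short-term dependence rather than seasonality.
The dominant spike at lag 5 indicates a seasonal period of 5.

5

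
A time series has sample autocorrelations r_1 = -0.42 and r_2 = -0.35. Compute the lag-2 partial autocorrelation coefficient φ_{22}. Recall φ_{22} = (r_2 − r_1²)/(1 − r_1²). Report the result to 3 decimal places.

φ_{22} = (r_2 − r_1²) / (1 − r_1²)
r_1² = (-0.42)² = 0.1764
Numerator = -0.35 − 0.1764 = -0.5264; denominator = 1 − 0.1764 = 0.8236
φ_{22} = -0.5264 / 0.8236 = -0.639

-0.639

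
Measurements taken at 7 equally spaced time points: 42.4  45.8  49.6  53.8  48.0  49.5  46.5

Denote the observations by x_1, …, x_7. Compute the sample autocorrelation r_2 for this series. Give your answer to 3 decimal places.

-0.164

Mean x̄ = (42.4 + 45.8 + 49.6 + 53.8 + 48.0 + 49.5 + 46.5)/7 = 47.9429
Deviations from mean: -5.5429, -2.1429, 1.6571, 5.8571, 0.0571, 1.5571, -1.4429
Σ(x_t−x̄)(x_{t+2}−x̄) = (-9.1853) + (-12.5510) + (0.0947) + (9.1204) + (-0.0824) = -12.6037
Denominator Σ(x_t−x̄)² = 76.8771
r_2 = -12.6037 / 76.8771 = -0.164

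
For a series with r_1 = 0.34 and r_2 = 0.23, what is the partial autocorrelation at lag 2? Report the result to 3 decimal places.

φ_{22} = (r_2 − r_1²) / (1 − r_1²)
r_1² = (0.34)² = 0.1156
Numerator = 0.23 − 0.1156 = 0.1144; denominator = 1 − 0.1156 = 0.8844
φ_{22} = 0.1144 / 0.8844 = 0.129

0.129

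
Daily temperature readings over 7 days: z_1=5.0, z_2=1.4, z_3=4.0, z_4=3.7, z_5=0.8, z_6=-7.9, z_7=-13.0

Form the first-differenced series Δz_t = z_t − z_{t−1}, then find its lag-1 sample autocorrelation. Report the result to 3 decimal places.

0.309

First differences Δz: -3.6, 2.6, -0.3, -2.9, -8.7, -5.1
Mean of differences = -3.0000
Numerator Σ(Δz_t−Δz̄)(Δz_{t+1}−Δz̄) = 23.4300
Denominator Σ(Δz_t−Δz̄)² = 75.9200
r_1(Δz) = 23.4300 / 75.9200 = 0.309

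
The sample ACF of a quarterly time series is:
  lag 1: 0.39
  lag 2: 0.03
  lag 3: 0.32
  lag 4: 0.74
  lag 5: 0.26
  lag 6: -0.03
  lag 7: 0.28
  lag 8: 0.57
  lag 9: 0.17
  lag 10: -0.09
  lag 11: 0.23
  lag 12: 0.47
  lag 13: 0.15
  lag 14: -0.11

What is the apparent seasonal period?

The largest autocorrelation is r_4 = 0.74, with weaker echoes at lags 8 (0.57) and 12 (0.47); the remaining lags stay at or below 0.39. The elevated value at lag 1 (0.39), dropping to 0.03 at lag 2, reflects decaying short-term dependence rather than seasonality.
The dominant spike at lag 4 indicates a seasonal period of 4.

4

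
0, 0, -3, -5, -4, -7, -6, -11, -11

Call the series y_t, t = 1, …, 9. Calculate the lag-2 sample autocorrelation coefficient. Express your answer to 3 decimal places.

Mean ȳ = (0 + 0 − 3 − 5 − 4 − 7 − 6 − 11 − 11)/9 = -5.2222
Numerator Σ_{t=1}^{7}(y_t−ȳ)(y_{t+2}−ȳ) = 28.9012
Denominator Σ(y_t−ȳ)² = 131.5556
r_2 = 28.9012 / 131.5556 = 0.220

0.220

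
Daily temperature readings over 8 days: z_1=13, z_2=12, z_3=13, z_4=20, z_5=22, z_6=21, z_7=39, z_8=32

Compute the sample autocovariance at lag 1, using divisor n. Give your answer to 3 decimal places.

Mean z̄ = (13 + 12 + 13 + 20 + 22 + 21 + 39 + 32)/8 = 21.5000
Σ_{t=1}^{7}(z_t−z̄)(z_{t+1}−z̄) = 348.2500
γ_1 = 348.2500 / 8 = 43.531

43.531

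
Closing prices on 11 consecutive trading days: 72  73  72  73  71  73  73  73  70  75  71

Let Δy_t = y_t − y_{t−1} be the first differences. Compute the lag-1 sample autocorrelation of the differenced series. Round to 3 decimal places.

-0.703

First differences Δy: 1, -1, 1, -2, 2, 0, 0, -3, 5, -4
Mean of differences = -0.1000
Numerator Σ(Δy_t−Δȳ)(Δy_{t+1}−Δȳ) = -42.8100
Denominator Σ(Δy_t−Δȳ)² = 60.9000
r_1(Δy) = -42.8100 / 60.9000 = -0.703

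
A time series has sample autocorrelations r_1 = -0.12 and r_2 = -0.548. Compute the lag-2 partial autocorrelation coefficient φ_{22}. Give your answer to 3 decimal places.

-0.571

φ_{22} = (r_2 − r_1²) / (1 − r_1²)
r_1² = (-0.12)² = 0.0144
Numerator = -0.548 − 0.0144 = -0.5624; denominator = 1 − 0.0144 = 0.9856
φ_{22} = -0.5624 / 0.9856 = -0.571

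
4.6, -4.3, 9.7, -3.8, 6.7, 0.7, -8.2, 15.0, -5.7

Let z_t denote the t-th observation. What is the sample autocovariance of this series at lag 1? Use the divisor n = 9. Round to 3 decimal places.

-40.204

Mean z̄ = (4.6 − 4.3 + 9.7 − 3.8 + 6.7 + 0.7 − 8.2 + 15.0 − 5.7)/9 = 1.6333
Σ_{t=1}^{8}(z_t−z̄)(z_{t+1}−z̄) = -361.8344
γ_1 = -361.8344 / 9 = -40.204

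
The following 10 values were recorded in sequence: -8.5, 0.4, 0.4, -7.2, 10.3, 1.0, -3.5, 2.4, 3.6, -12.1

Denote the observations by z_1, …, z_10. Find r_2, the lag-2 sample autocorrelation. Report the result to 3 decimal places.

-0.214

Mean z̄ = (-8.5 + 0.4 + 0.4 − 7.2 + 10.3 + 1.0 − 3.5 + 2.4 + 3.6 − 12.1)/10 = -1.3200
Numerator Σ_{t=1}^{8}(z_t−z̄)(z_{t+2}−z̄) = -83.6468
Denominator Σ(z_t−z̄)² = 391.4560
r_2 = -83.6468 / 391.4560 = -0.214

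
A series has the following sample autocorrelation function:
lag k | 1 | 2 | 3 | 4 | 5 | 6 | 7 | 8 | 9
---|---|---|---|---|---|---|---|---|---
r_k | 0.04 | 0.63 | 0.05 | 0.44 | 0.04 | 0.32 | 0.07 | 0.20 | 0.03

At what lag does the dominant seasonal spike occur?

The largest autocorrelation is r_2 = 0.63, with weaker echoes at lags 4 (0.44), 6 (0.32) and 8 (0.20); the remaining lags stay at or below 0.07.
The dominant spike at lag 2 indicates a seasonal period of 2.

2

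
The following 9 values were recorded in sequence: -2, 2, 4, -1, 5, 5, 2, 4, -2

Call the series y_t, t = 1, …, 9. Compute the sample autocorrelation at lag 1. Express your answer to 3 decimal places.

-0.198

Mean ȳ = (-2 + 2 + 4 − 1 + 5 + 5 + 2 + 4 − 2)/9 = 1.8889
Numerator Σ_{t=1}^{8}(y_t−ȳ)(y_{t+1}−ȳ) = -13.2346
Denominator Σ(y_t−ȳ)² = 66.8889
r_1 = -13.2346 / 66.8889 = -0.198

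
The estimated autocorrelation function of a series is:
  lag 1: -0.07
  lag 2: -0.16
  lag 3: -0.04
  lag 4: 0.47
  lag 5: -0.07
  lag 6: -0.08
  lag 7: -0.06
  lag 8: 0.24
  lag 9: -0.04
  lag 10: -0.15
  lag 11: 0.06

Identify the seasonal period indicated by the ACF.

4

The largest autocorrelation is r_4 = 0.47, with a weaker echo at lag 8 (0.24); the remaining lags stay at or below 0.06.
The dominant spike at lag 4 indicates a seasonal period of 4.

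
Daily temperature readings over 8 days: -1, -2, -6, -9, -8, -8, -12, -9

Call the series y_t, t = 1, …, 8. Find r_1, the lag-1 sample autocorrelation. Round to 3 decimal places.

Mean ȳ = (-1 − 2 − 6 − 9 − 8 − 8 − 12 − 9)/8 = -6.8750
Numerator Σ_{t=1}^{7}(y_t−ȳ)(y_{t+1}−ȳ) = 51.3594
Denominator Σ(y_t−ȳ)² = 96.8750
r_1 = 51.3594 / 96.8750 = 0.530

0.530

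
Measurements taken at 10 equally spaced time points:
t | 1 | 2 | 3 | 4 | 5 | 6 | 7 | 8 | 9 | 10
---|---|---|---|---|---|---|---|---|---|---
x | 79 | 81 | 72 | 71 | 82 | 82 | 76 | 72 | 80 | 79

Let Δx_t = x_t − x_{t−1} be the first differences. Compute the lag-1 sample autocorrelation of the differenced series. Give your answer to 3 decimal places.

First differences Δx: 2, -9, -1, 11, 0, -6, -4, 8, -1
Mean of differences = 0.0000
Numerator Σ(Δx_t−Δx̄)(Δx_{t+1}−Δx̄) = -36.0000
Denominator Σ(Δx_t−Δx̄)² = 324.0000
r_1(Δx) = -36.0000 / 324.0000 = -0.111

-0.111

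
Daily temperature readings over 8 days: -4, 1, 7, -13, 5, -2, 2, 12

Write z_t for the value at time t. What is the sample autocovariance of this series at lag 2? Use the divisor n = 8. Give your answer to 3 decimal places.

0.875

Mean z̄ = (-4 + 1 + 7 − 13 + 5 − 2 + 2 + 12)/8 = 1.0000
Deviations: -5.0000, 0.0000, 6.0000, -14.0000, 4.0000, -3.0000, 1.0000, 11.0000
Σ_{t=1}^{6}(z_t−z̄)(z_{t+2}−z̄) = 7.0000
γ_2 = 7.0000 / 8 = 0.875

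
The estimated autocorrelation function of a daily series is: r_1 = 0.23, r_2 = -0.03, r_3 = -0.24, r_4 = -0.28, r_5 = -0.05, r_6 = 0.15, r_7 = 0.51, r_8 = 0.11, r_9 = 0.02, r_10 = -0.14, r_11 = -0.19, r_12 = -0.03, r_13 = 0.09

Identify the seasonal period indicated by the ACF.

7

The largest autocorrelation is r_7 = 0.51; the remaining lags stay at or below 0.23.
The dominant spike at lag 7 indicates a seasonal period of 7.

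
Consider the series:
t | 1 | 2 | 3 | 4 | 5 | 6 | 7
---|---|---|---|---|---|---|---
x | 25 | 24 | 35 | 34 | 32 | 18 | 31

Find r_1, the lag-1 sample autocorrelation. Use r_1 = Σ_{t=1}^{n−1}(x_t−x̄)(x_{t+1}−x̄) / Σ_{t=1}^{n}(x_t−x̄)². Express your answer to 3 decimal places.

-0.092

Mean x̄ = (25 + 24 + 35 + 34 + 32 + 18 + 31)/7 = 28.4286
Deviations from mean: -3.4286, -4.4286, 6.5714, 5.5714, 3.5714, -10.4286, 2.5714
Numerator Σ_{t=1}^{6}(x_t−x̄)(x_{t+1}−x̄) = -21.4694
Denominator Σ(x_t−x̄)² = 233.7143
r_1 = -21.4694 / 233.7143 = -0.092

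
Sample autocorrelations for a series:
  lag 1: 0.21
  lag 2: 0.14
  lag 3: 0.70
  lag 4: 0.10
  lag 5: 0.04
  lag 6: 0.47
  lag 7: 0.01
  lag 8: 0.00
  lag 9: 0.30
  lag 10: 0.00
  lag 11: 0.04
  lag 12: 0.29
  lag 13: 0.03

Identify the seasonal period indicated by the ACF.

The largest autocorrelation is r_3 = 0.70, with weaker echoes at lags 6 (0.47), 9 (0.30) and 12 (0.29); the remaining lags stay at or below 0.21. The elevated value at lag 1 (0.21), dropping to 0.14 at lag 2, reflects decaying short-term dependence rather than seasonality.
The dominant spike at lag 3 indicates a seasonal period of 3.

3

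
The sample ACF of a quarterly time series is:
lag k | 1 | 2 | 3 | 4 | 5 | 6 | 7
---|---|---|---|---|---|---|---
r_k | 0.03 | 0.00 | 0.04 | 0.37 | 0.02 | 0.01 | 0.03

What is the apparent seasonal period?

4

The largest autocorrelation is r_4 = 0.37; the remaining lags stay at or below 0.04.
The dominant spike at lag 4 indicates a seasonal period of 4.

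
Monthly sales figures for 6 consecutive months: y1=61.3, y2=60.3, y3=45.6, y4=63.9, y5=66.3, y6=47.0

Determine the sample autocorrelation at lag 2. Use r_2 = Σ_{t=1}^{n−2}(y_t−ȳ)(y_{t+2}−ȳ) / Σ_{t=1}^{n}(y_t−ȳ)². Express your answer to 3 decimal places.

Mean ȳ = (61.3 + 60.3 + 45.6 + 63.9 + 66.3 + 47.0)/6 = 57.4000
Σ(y_t−ȳ)(y_{t+2}−ȳ) = (-46.0200) + (18.8500) + (-105.0200) + (-67.6000) = -199.7900
Denominator Σ(y_t−ȳ)² = 392.4800
r_2 = -199.7900 / 392.4800 = -0.509

-0.509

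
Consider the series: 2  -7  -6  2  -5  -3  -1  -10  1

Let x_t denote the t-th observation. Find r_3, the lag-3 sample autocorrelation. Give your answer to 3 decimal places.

0.385

Mean x̄ = (2 − 7 − 6 + 2 − 5 − 3 − 1 − 10 + 1)/9 = -3.0000
Σ(x_t−x̄)(x_{t+3}−x̄) = (25.0000) + (8.0000) + (0.0000) + (10.0000) + (14.0000) + (0.0000) = 57.0000
Denominator Σ(x_t−x̄)² = 148.0000
r_3 = 57.0000 / 148.0000 = 0.385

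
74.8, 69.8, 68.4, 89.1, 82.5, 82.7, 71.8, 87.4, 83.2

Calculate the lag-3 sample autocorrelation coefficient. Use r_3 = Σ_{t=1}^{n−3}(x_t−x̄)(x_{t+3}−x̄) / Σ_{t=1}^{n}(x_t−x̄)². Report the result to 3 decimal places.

Mean x̄ = (74.8 + 69.8 + 68.4 + 89.1 + 82.5 + 82.7 + 71.8 + 87.4 + 83.2)/9 = 78.8556
Σ(x_t−x̄)(x_{t+3}−x̄) = (-41.5469) + (-33.0025) + (-40.1958) + (-72.2802) + (31.1398) + (16.7020) = -139.1837
Denominator Σ(x_t−x̄)² = 482.4422
r_3 = -139.1837 / 482.4422 = -0.288

-0.288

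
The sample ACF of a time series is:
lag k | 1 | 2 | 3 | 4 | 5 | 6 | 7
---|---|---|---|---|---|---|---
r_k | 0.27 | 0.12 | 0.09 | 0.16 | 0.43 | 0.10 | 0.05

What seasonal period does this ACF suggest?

5

The largest autocorrelation is r_5 = 0.43; the remaining lags stay at or below 0.27. The elevated value at lag 1 (0.27), dropping to 0.12 at lag 2, reflects decaying short-term dependence rather than seasonality.
The dominant spike at lag 5 indicates a seasonal period of 5.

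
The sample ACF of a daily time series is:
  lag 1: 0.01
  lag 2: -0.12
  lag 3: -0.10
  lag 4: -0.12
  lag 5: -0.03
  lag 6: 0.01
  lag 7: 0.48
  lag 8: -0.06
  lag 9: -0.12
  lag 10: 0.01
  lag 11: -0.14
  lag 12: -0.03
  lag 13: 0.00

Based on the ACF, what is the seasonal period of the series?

The largest autocorrelation is r_7 = 0.48; the remaining lags stay at or below 0.01.
The dominant spike at lag 7 indicates a seasonal period of 7.

7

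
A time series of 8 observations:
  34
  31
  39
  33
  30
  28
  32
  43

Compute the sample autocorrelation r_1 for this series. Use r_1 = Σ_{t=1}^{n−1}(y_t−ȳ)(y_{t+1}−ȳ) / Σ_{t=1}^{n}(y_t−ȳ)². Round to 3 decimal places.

-0.005

Mean ȳ = (34 + 31 + 39 + 33 + 30 + 28 + 32 + 43)/8 = 33.7500
Numerator Σ_{t=1}^{7}(y_t−ȳ)(y_{t+1}−ȳ) = -0.8125
Denominator Σ(y_t−ȳ)² = 171.5000
r_1 = -0.8125 / 171.5000 = -0.005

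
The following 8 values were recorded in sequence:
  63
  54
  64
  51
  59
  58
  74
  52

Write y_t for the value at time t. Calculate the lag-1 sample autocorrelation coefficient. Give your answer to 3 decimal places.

Mean ȳ = (63 + 54 + 64 + 51 + 59 + 58 + 74 + 52)/8 = 59.3750
Deviations from mean: 3.6250, -5.3750, 4.6250, -8.3750, -0.3750, -1.3750, 14.6250, -7.3750
Numerator Σ_{t=1}^{7}(y_t−ȳ)(y_{t+1}−ȳ) = -207.3906
Denominator Σ(y_t−ȳ)² = 403.8750
r_1 = -207.3906 / 403.8750 = -0.514

-0.514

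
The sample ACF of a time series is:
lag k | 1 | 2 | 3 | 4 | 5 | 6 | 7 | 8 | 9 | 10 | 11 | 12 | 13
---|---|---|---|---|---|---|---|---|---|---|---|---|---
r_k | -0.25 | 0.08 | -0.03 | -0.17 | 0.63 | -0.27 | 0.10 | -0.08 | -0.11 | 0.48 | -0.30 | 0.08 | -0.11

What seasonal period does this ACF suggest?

5

The largest autocorrelation is r_5 = 0.63, with a weaker echo at lag 10 (0.48); the remaining lags stay at or below 0.10.
The dominant spike at lag 5 indicates a seasonal period of 5.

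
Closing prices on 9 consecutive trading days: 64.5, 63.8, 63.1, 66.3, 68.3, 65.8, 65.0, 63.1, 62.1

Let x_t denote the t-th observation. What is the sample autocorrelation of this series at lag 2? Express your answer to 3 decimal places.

-0.217

Mean x̄ = (64.5 + 63.8 + 63.1 + 66.3 + 68.3 + 65.8 + 65.0 + 63.1 + 62.1)/9 = 64.6667
Numerator Σ_{t=1}^{7}(x_t−x̄)(x_{t+2}−x̄) = -6.4156
Denominator Σ(x_t−x̄)² = 29.5400
r_2 = -6.4156 / 29.5400 = -0.217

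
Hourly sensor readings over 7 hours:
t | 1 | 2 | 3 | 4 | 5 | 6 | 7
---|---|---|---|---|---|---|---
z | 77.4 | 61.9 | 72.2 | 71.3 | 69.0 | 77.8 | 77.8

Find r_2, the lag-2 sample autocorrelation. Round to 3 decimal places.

-0.061

Mean z̄ = (77.4 + 61.9 + 72.2 + 71.3 + 69.0 + 77.8 + 77.8)/7 = 72.4857
Σ(z_t−z̄)(z_{t+2}−z̄) = (-1.4041) + (12.5516) + (0.9959) + (-6.3012) + (-18.5241) = -12.6818
Denominator Σ(z_t−z̄)² = 206.3286
r_2 = -12.6818 / 206.3286 = -0.061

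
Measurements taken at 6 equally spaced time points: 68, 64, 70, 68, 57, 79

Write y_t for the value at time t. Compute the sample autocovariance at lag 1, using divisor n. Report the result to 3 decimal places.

-22.241

Mean ȳ = (68 + 64 + 70 + 68 + 57 + 79)/6 = 67.6667
Σ_{t=1}^{5}(y_t−ȳ)(y_{t+1}−ȳ) = -133.4444
γ_1 = -133.4444 / 6 = -22.241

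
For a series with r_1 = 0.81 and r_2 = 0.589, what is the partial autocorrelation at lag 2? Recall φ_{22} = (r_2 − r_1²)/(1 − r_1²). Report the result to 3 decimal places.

φ_{22} = (r_2 − r_1²) / (1 − r_1²)
r_1² = (0.81)² = 0.6561
Numerator = 0.589 − 0.6561 = -0.0671; denominator = 1 − 0.6561 = 0.3439
φ_{22} = -0.0671 / 0.3439 = -0.195

-0.195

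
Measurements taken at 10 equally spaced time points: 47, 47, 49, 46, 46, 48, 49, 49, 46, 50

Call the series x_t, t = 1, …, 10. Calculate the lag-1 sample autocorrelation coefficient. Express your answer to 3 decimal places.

Mean x̄ = (47 + 47 + 49 + 46 + 46 + 48 + 49 + 49 + 46 + 50)/10 = 47.7000
Numerator Σ_{t=1}^{9}(x_t−x̄)(x_{t+1}−x̄) = -4.2900
Denominator Σ(x_t−x̄)² = 20.1000
r_1 = -4.2900 / 20.1000 = -0.213

-0.213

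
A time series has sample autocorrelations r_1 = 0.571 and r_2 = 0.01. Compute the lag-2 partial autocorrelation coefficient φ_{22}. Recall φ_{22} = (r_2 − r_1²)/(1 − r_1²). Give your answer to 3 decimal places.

-0.469

φ_{22} = (r_2 − r_1²) / (1 − r_1²)
r_1² = (0.571)² = 0.326041
Numerator = 0.01 − 0.3260 = -0.3160; denominator = 1 − 0.3260 = 0.6740
φ_{22} = -0.3160 / 0.6740 = -0.469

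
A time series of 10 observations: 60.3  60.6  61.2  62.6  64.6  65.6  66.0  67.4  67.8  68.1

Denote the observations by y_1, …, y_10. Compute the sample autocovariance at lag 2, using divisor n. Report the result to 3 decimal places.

3.760

Mean ȳ = (60.3 + 60.6 + 61.2 + 62.6 + 64.6 + 65.6 + 66.0 + 67.4 + 67.8 + 68.1)/10 = 64.4200
Σ_{t=1}^{8}(y_t−ȳ)(y_{t+2}−ȳ) = 37.5992
γ_2 = 37.5992 / 10 = 3.760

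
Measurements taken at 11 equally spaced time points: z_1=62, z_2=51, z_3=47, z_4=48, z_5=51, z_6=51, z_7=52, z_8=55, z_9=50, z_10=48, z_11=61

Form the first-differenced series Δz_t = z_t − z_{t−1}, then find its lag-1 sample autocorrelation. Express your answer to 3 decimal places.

0.041

First differences Δz: -11, -4, 1, 3, 0, 1, 3, -5, -2, 13
Mean of differences = -0.1000
Numerator Σ(Δz_t−Δz̄)(Δz_{t+1}−Δz̄) = 14.6900
Denominator Σ(Δz_t−Δz̄)² = 354.9000
r_1(Δz) = 14.6900 / 354.9000 = 0.041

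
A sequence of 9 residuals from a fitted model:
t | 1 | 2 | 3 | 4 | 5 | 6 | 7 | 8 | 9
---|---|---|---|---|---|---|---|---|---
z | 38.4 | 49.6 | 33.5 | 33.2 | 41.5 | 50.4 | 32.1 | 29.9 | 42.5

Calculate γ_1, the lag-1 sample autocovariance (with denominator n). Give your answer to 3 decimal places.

-7.383

Mean z̄ = (38.4 + 49.6 + 33.5 + 33.2 + 41.5 + 50.4 + 32.1 + 29.9 + 42.5)/9 = 39.0111
Σ_{t=1}^{8}(z_t−z̄)(z_{t+1}−z̄) = -66.4490
γ_1 = -66.4490 / 9 = -7.383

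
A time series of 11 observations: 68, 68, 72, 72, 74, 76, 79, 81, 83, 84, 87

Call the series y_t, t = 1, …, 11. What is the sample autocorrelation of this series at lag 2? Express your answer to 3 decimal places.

Mean ȳ = (68 + 68 + 72 + 72 + 74 + 76 + 79 + 81 + 83 + 84 + 87)/11 = 76.7273
Numerator Σ_{t=1}^{9}(y_t−ȳ)(y_{t+2}−ȳ) = 199.3058
Denominator Σ(y_t−ȳ)² = 426.1818
r_2 = 199.3058 / 426.1818 = 0.468

0.468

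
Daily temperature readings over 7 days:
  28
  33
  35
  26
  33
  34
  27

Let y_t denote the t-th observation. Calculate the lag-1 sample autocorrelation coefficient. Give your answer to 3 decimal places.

Mean ȳ = (28 + 33 + 35 + 26 + 33 + 34 + 27)/7 = 30.8571
Deviations from mean: -2.8571, 2.1429, 4.1429, -4.8571, 2.1429, 3.1429, -3.8571
Σ(y_t−ȳ)(y_{t+1}−ȳ) = (-6.1224) + (8.8776) + (-20.1224) + (-10.4082) + (6.7347) + (-12.1224) = -33.1633
Denominator Σ(y_t−ȳ)² = 82.8571
r_1 = -33.1633 / 82.8571 = -0.400

-0.400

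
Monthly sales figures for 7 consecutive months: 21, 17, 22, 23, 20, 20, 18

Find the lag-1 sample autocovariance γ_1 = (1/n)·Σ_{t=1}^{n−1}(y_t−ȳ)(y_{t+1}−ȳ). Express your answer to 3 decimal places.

Mean ȳ = (21 + 17 + 22 + 23 + 20 + 20 + 18)/7 = 20.1429
Deviations: 0.8571, -3.1429, 1.8571, 2.8571, -0.1429, -0.1429, -2.1429
Σ_{t=1}^{6}(y_t−ȳ)(y_{t+1}−ȳ) = -3.3061
γ_1 = -3.3061 / 7 = -0.472

-0.472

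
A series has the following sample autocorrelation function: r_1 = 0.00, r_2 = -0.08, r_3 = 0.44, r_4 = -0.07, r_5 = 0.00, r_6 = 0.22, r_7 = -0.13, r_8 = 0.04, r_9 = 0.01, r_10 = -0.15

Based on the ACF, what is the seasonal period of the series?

3

The largest autocorrelation is r_3 = 0.44, with a weaker echo at lag 6 (0.22); the remaining lags stay at or below 0.04.
The dominant spike at lag 3 indicates a seasonal period of 3.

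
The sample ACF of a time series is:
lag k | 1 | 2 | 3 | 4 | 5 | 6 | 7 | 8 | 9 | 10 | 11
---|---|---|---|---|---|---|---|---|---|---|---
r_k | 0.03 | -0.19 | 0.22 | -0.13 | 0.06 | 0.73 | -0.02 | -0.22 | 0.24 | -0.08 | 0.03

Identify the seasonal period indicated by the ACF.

The largest autocorrelation is r_6 = 0.73; the remaining lags stay at or below 0.24.
The dominant spike at lag 6 indicates a seasonal period of 6.

6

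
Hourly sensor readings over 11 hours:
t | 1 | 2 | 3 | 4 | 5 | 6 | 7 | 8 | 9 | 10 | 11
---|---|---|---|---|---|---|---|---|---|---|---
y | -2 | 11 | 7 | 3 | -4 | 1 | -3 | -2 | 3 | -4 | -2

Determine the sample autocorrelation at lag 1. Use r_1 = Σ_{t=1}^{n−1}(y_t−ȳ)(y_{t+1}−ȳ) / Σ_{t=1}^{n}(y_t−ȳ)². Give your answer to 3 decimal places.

Mean ȳ = (-2 + 11 + 7 + 3 − 4 + 1 − 3 − 2 + 3 − 4 − 2)/11 = 0.7273
Numerator Σ_{t=1}^{10}(y_t−ȳ)(y_{t+1}−ȳ) = 43.7438
Denominator Σ(y_t−ȳ)² = 236.1818
r_1 = 43.7438 / 236.1818 = 0.185

0.185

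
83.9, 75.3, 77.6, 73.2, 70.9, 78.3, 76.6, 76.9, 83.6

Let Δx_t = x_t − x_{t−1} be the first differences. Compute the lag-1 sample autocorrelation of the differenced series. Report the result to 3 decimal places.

First differences Δx: -8.6, 2.3, -4.4, -2.3, 7.4, -1.7, 0.3, 6.7
Mean of differences = -0.0375
Numerator Σ(Δx_t−Δx̄)(Δx_{t+1}−Δx̄) = -47.8214
Denominator Σ(Δx_t−Δx̄)² = 206.5188
r_1(Δx) = -47.8214 / 206.5188 = -0.232

-0.232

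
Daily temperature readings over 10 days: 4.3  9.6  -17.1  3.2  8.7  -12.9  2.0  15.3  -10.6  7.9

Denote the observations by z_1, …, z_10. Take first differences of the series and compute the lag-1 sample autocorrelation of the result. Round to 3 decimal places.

First differences Δz: 5.3, -26.7, 20.3, 5.5, -21.6, 14.9, 13.3, -25.9, 18.5
Mean of differences = 0.4000
Numerator Σ(Δz_t−Δz̄)(Δz_{t+1}−Δz̄) = -1630.0400
Denominator Σ(Δz_t−Δz̄)² = 3060.4000
r_1(Δz) = -1630.0400 / 3060.4000 = -0.533

-0.533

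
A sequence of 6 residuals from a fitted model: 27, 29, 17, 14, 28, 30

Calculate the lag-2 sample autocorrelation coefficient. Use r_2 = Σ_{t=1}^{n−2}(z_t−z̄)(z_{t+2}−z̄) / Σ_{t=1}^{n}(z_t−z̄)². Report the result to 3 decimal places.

-0.665

Mean z̄ = (27 + 29 + 17 + 14 + 28 + 30)/6 = 24.1667
Deviations from mean: 2.8333, 4.8333, -7.1667, -10.1667, 3.8333, 5.8333
Numerator Σ_{t=1}^{4}(z_t−z̄)(z_{t+2}−z̄) = -156.2222
Denominator Σ(z_t−z̄)² = 234.8333
r_2 = -156.2222 / 234.8333 = -0.665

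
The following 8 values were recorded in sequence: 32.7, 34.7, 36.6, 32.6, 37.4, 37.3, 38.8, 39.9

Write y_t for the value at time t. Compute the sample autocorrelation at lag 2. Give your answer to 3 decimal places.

Mean ȳ = (32.7 + 34.7 + 36.6 + 32.6 + 37.4 + 37.3 + 38.8 + 39.9)/8 = 36.2500
Deviations from mean: -3.5500, -1.5500, 0.3500, -3.6500, 1.1500, 1.0500, 2.5500, 3.6500
Σ(y_t−ȳ)(y_{t+2}−ȳ) = (-1.2425) + (5.6575) + (0.4025) + (-3.8325) + (2.9325) + (3.8325) = 7.7500
Denominator Σ(y_t−ȳ)² = 50.7000
r_2 = 7.7500 / 50.7000 = 0.153

0.153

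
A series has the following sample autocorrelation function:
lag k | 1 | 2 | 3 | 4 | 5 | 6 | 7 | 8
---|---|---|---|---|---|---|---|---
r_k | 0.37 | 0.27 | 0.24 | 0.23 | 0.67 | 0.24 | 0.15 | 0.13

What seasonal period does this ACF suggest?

5

The largest autocorrelation is r_5 = 0.67; the remaining lags stay at or below 0.37. The elevated value at lag 1 (0.37), dropping to 0.27 at lag 2, reflects decaying short-term dependence rather than seasonality.
The dominant spike at lag 5 indicates a seasonal period of 5.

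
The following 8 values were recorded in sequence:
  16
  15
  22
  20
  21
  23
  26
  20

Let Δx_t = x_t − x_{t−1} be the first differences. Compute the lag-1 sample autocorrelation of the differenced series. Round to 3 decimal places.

-0.389

First differences Δx: -1, 7, -2, 1, 2, 3, -6
Mean of differences = 0.5714
Numerator Σ(Δx_t−Δx̄)(Δx_{t+1}−Δx̄) = -39.6122
Denominator Σ(Δx_t−Δx̄)² = 101.7143
r_1(Δx) = -39.6122 / 101.7143 = -0.389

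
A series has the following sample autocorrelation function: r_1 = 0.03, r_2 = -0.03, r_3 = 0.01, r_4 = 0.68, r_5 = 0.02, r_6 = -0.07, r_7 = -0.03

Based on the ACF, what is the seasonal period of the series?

The largest autocorrelation is r_4 = 0.68; the remaining lags stay at or below 0.03.
The dominant spike at lag 4 indicates a seasonal period of 4.

4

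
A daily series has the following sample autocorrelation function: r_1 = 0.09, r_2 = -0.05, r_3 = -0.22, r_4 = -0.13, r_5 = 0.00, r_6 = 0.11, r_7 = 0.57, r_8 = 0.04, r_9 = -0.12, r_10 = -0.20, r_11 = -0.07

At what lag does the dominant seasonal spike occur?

7

The largest autocorrelation is r_7 = 0.57; the remaining lags stay at or below 0.11.
The dominant spike at lag 7 indicates a seasonal period of 7.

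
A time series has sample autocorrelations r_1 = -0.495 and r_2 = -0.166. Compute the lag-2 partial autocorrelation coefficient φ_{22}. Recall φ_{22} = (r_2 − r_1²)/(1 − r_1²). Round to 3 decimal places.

φ_{22} = (r_2 − r_1²) / (1 − r_1²)
r_1² = (-0.495)² = 0.245025
Numerator = -0.166 − 0.2450 = -0.4110; denominator = 1 − 0.2450 = 0.7550
φ_{22} = -0.4110 / 0.7550 = -0.544

-0.544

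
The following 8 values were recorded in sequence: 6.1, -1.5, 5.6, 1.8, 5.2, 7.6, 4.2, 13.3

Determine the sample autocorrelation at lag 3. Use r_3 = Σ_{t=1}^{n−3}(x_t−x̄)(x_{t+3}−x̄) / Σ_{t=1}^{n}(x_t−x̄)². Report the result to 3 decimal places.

Mean x̄ = (6.1 − 1.5 + 5.6 + 1.8 + 5.2 + 7.6 + 4.2 + 13.3)/8 = 5.2875
Deviations from mean: 0.8125, -6.7875, 0.3125, -3.4875, -0.0875, 2.3125, -1.0875, 8.0125
Numerator Σ_{t=1}^{5}(x_t−x̄)(x_{t+3}−x̄) = 1.5745
Denominator Σ(x_t−x̄)² = 129.7288
r_3 = 1.5745 / 129.7288 = 0.012

0.012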